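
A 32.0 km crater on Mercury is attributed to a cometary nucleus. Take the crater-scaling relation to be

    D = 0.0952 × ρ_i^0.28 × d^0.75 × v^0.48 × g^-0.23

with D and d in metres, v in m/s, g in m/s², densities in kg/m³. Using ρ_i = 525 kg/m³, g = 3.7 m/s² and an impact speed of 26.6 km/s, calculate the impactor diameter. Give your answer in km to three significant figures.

d ≈ 4.96 km

Rearranging for d: d = [D / (0.0952 · 525^0.28 · 26600^0.48 · 3.7^-0.23)]^(1/0.75).
D = 32000 m.
525^0.28 = 5.776
26600^0.48 = 133.0
3.7^-0.23 = 0.7401
Denominator = 0.0952 × 5.776 × 133.0 × 0.7401 = 54.13
D / 54.13 = 32000 / 54.13 = 591.2
d = 591.2^(1/0.75) = 591.2^1.3333 = 4961 m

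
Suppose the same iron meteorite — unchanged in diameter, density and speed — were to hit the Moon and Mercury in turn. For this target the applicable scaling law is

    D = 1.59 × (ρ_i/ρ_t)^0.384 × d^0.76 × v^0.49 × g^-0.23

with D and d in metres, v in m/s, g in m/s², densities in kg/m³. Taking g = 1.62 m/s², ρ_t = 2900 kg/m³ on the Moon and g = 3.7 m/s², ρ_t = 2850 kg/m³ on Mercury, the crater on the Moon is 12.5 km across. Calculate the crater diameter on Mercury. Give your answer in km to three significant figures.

The impactor-only factors (d, v, ρ_i) cancel in the ratio, leaving D_Mercury/D_Moon = (g_Mercury/g_Moon)^-0.23 · (ρ_t,Moon/ρ_t,Mercury)^0.384.
(3.7/1.62)^-0.23 = 2.284^-0.23 = 0.8270
(2900/2850)^0.384 = 1.018^0.384 = 1.007
Ratio = 0.8270 × 1.007 = 0.8328
D_Mercury = 0.8328 × 12.5 km = 10.4 km

D ≈ 10.4 km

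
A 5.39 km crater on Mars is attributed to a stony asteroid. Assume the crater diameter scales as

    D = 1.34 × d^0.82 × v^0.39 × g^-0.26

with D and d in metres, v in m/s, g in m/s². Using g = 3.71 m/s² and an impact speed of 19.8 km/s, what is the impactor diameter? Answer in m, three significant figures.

d ≈ 341 m

Rearranging for d: d = [D / (1.34 · 19800^0.39 · 3.71^-0.26)]^(1/0.82).
D = 5390 m.
19800^0.39 = 47.39
3.71^-0.26 = 0.7112
Denominator = 1.34 × 47.39 × 0.7112 = 45.16
D / 45.16 = 5390 / 45.16 = 119.4
d = 119.4^(1/0.82) = 119.4^1.2195 = 341.1 m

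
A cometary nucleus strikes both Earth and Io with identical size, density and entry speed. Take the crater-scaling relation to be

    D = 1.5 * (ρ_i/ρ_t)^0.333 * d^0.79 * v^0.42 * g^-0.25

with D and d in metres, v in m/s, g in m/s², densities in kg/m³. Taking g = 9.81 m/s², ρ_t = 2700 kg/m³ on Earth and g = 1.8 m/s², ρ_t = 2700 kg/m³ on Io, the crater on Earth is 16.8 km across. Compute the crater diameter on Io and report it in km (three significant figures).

The impactor-only factors (d, v, ρ_i) cancel in the ratio, leaving D_Io/D_Earth = (g_Io/g_Earth)^-0.25 · (ρ_t,Earth/ρ_t,Io)^0.333.
(1.8/9.81)^-0.25 = 0.1835^-0.25 = 1.528
(2700/2700)^0.333 = 1.000^0.333 = 1.000
Ratio = 1.528 × 1.000 = 1.528
D_Io = 1.528 × 16.8 km = 25.7 km

D ≈ 25.7 km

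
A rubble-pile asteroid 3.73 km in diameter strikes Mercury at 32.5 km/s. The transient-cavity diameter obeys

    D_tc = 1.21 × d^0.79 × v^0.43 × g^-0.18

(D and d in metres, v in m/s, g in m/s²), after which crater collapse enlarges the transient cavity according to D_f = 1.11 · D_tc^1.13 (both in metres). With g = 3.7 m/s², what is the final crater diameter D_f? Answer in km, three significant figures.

In SI: d = 3730 m, v = 32500 m/s.
d^0.79 = 3730^0.79 = 663.2
v^0.43 = 32500^0.43 = 87.12
g^-0.18 = 3.7^-0.18 = 0.7902
D_tc = 1.21 × 663.2 × 87.12 × 0.7902 = 55240 m
D_f = 1.11 × (55240)^1.13 = 2.536 × 10^5 m
     = 253.6 km

D_f ≈ 254 km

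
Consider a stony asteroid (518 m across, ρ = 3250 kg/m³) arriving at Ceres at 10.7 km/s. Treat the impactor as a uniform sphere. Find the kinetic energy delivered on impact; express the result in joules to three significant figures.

v = 10700 m/s.
Mass m = (π/6) ρ d³ = (π/6) × 3250 × (518)³ = 2.365 × 10^11 kg
E = ½ m v² = 0.5 × 2.365 × 10^11 × (10700)² = 1.354 × 10^19 J

E ≈ 1.35 × 10^19 J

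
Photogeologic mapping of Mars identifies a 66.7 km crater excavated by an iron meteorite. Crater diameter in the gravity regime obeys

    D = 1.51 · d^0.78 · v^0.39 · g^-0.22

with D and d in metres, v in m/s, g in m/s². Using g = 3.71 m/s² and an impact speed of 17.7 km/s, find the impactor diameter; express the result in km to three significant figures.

Rearranging for d: d = [D / (1.51 · 17700^0.39 · 3.71^-0.22)]^(1/0.78).
D = 66700 m.
17700^0.39 = 45.36
3.71^-0.22 = 0.7494
Denominator = 1.51 × 45.36 × 0.7494 = 51.33
D / 51.33 = 66700 / 51.33 = 1299
d = 1299^(1/0.78) = 1299^1.2821 = 9817 m

d ≈ 9.82 km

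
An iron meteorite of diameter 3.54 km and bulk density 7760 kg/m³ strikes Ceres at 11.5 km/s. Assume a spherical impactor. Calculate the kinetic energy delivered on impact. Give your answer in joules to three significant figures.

d = 3540 m; v = 11500 m/s.
Mass m = (π/6) ρ d³ = (π/6) × 7760 × (3540)³ = 1.802 × 10^14 kg
E = ½ m v² = 0.5 × 1.802 × 10^14 × (11500)² = 1.192 × 10^22 J

E ≈ 1.19 × 10^22 J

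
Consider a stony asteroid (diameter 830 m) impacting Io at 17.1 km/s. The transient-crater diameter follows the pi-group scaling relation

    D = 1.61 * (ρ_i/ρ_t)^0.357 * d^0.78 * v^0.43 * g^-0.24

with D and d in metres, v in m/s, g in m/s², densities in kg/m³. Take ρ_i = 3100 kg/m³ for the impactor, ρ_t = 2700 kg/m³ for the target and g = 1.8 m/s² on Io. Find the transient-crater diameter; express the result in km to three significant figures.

In SI units: v = 17100 m/s.
(ρ_i/ρ_t)^0.357 = (3100/2700)^0.357 = 1.051
d^0.78 = 830^0.78 = 189.2
v^0.43 = 17100^0.43 = 66.10
g^-0.24 = 1.8^-0.24 = 0.8684
D = 1.61 × 1.051 × 189.2 × 66.10 × 0.8684 = 18377 m
   = 18.38 km

D ≈ 18.4 km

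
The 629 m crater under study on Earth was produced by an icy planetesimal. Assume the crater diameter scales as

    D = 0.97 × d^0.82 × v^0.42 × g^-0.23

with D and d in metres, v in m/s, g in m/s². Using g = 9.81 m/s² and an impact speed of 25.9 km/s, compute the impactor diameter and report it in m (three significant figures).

Rearranging for d: d = [D / (0.97 · 25900^0.42 · 9.81^-0.23)]^(1/0.82).
25900^0.42 = 71.38
9.81^-0.23 = 0.5914
Denominator = 0.97 × 71.38 × 0.5914 = 40.95
D / 40.95 = 629 / 40.95 = 15.36
d = 15.36^(1/0.82) = 15.36^1.2195 = 27.98 m

d ≈ 28.0 m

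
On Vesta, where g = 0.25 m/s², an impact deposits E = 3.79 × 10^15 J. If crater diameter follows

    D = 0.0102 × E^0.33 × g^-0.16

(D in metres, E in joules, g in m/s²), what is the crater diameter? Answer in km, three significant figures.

D ≈ 1.76 km

E^0.33 = (3.79 × 10^15)^0.33 = 1.383 × 10^5
g^-0.16 = 0.25^-0.16 = 1.248
D = 0.0102 × 1.383 × 10^5 × 1.248 = 1761 m
   = 1.761 km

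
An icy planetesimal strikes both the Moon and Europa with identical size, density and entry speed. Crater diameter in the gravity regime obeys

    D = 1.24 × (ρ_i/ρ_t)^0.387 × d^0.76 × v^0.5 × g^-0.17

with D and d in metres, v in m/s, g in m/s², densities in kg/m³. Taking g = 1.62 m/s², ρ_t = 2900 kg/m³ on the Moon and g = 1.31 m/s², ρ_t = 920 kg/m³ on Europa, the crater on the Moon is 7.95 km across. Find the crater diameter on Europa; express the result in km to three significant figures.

The impactor-only factors (d, v, ρ_i) cancel in the ratio, leaving D_Europa/D_Moon = (g_Europa/g_Moon)^-0.17 · (ρ_t,Moon/ρ_t,Europa)^0.387.
(1.31/1.62)^-0.17 = 0.8086^-0.17 = 1.037
(2900/920)^0.387 = 3.152^0.387 = 1.559
Ratio = 1.037 × 1.559 = 1.617
D_Europa = 1.617 × 7.95 km = 12.9 km

D ≈ 12.9 km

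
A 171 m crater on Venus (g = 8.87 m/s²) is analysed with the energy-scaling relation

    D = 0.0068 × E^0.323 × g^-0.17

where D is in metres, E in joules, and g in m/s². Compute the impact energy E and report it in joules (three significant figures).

Rearranging: E = [D / (0.0068 · g^-0.17)]^(1/0.323).
g^-0.17 = 8.87^-0.17 = 0.6900
D / (0.0068 × 0.6900) = 171 / (4.692 × 10^-3) = 3.645 × 10^4
E = (3.645 × 10^4)^3.096 = 1.327 × 10^14 J

E ≈ 1.33 × 10^14 J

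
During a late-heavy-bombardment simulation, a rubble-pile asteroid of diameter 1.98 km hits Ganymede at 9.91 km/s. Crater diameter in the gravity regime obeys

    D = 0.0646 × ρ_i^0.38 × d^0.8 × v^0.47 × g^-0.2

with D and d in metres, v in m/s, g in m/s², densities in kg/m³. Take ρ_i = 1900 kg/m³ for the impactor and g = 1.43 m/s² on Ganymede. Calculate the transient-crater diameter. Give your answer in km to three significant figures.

D ≈ 34.7 km

In SI units: d = 1980 m, v = 9910 m/s.
ρ_i^0.38 = 1900^0.38 = 17.62
d^0.8 = 1980^0.8 = 433.8
v^0.47 = 9910^0.47 = 75.54
g^-0.2 = 1.43^-0.2 = 0.9310
D = 0.0646 × 17.62 × 433.8 × 75.54 × 0.9310 = 34726 m
   = 34.73 km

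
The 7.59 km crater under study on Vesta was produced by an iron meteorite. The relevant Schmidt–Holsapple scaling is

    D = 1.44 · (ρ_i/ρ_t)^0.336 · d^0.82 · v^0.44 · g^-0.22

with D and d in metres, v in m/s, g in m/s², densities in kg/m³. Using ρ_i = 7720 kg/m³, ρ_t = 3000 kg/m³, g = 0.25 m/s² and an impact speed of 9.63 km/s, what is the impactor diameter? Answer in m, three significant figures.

Rearranging for d: d = [D / (1.44 · (7720/3000)^0.336 · 9630^0.44 · 0.25^-0.22)]^(1/0.82).
D = 7590 m.
(7720/3000)^0.336 = 1.374
9630^0.44 = 56.60
0.25^-0.22 = 1.357
Denominator = 1.44 × 1.374 × 56.60 × 1.357 = 152.0
D / 152.0 = 7590 / 152.0 = 49.93
d = 49.93^(1/0.82) = 49.93^1.2195 = 117.8 m

d ≈ 118 m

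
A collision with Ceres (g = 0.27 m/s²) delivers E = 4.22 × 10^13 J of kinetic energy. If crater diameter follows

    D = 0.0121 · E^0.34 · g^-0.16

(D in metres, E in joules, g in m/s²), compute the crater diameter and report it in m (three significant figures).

E^0.34 = (4.22 × 10^13)^0.34 = 4.291 × 10^4
g^-0.16 = 0.27^-0.16 = 1.233
D = 0.0121 × 4.291 × 10^4 × 1.233 = 640.2 m

D ≈ 640 m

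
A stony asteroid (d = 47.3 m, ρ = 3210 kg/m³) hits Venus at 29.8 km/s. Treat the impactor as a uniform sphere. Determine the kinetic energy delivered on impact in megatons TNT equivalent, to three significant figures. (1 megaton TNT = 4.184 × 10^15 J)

E ≈ 18.9 Mt TNT

v = 29800 m/s.
Mass m = (π/6) ρ d³ = (π/6) × 3210 × (47.3)³ = 1.779 × 10^8 kg
E = ½ m v² = 0.5 × 1.779 × 10^8 × (29800)² = 7.899 × 10^16 J
   = 7.899 × 10^16 / 4.184×10^15 = 18.88 Mt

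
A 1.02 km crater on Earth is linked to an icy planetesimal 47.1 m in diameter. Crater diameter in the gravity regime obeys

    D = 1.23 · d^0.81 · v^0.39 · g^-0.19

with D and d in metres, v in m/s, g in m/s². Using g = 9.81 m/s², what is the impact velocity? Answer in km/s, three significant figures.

Rearranging for v: v = [D / (1.23 · 47.1^0.81 · 9.81^-0.19)]^(1/0.39).
D = 1020 m.
47.1^0.81 = 22.65
9.81^-0.19 = 0.6480
Denominator = 1.23 × 22.65 × 0.6480 = 18.05
D / 18.05 = 1020 / 18.05 = 56.51
v = 56.51^(1/0.39) = 56.51^2.5641 = 31090 m/s

v ≈ 31.1 km/s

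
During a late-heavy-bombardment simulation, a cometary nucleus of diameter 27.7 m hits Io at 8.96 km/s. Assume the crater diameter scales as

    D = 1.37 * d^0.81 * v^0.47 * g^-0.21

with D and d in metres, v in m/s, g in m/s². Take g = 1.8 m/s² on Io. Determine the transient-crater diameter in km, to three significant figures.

In SI units: v = 8960 m/s.
d^0.81 = 27.7^0.81 = 14.74
v^0.47 = 8960^0.47 = 72.04
g^-0.21 = 1.8^-0.21 = 0.8839
D = 1.37 × 14.74 × 72.04 × 0.8839 = 1286 m
   = 1.286 km

D ≈ 1.29 km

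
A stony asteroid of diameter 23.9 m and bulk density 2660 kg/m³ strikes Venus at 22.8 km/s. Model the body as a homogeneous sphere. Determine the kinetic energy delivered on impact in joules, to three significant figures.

E ≈ 4.94 × 10^15 J

v = 22800 m/s.
Mass m = (π/6) ρ d³ = (π/6) × 2660 × (23.9)³ = 1.901 × 10^7 kg
E = ½ m v² = 0.5 × 1.901 × 10^7 × (22800)² = 4.941 × 10^15 J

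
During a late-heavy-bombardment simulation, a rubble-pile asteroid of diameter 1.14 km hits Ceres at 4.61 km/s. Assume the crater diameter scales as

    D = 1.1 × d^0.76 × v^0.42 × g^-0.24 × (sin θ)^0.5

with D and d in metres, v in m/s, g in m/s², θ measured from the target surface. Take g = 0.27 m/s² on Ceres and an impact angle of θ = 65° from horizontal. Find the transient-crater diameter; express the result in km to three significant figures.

In SI units: d = 1140 m, v = 4610 m/s.
d^0.76 = 1140^0.76 = 210.5
v^0.42 = 4610^0.42 = 34.57
g^-0.24 = 0.27^-0.24 = 1.369
(sin 65°)^0.5 = 0.9063^0.5 = 0.9520
D = 1.1 × 210.5 × 34.57 × 1.369 × 0.9520 = 10432 m
   = 10.43 km

D ≈ 10.4 km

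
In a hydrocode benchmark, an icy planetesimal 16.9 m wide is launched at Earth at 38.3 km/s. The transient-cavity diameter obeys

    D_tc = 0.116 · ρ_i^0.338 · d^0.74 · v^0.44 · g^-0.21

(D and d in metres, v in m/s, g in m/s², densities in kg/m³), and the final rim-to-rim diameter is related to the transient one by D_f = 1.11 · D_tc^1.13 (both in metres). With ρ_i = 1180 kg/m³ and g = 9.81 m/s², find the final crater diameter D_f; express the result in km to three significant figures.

D_f ≈ 1.70 km

v = 38300 m/s.
ρ_i^0.338 = 1180^0.338 = 10.92
d^0.74 = 16.9^0.74 = 8.103
v^0.44 = 38300^0.44 = 103.9
g^-0.21 = 9.81^-0.21 = 0.6191
D_tc = 0.116 × 10.92 × 8.103 × 103.9 × 0.6191 = 660.2 m
D_f = 1.11 × (660.2)^1.13 = 1704 m
     = 1.704 km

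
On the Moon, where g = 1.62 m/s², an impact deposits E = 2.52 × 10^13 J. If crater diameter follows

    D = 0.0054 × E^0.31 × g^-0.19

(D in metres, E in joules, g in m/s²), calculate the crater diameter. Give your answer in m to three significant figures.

D ≈ 70.3 m

E^0.31 = (2.52 × 10^13)^0.31 = 1.427 × 10^4
g^-0.19 = 1.62^-0.19 = 0.9124
D = 0.0054 × 1.427 × 10^4 × 0.9124 = 70.31 m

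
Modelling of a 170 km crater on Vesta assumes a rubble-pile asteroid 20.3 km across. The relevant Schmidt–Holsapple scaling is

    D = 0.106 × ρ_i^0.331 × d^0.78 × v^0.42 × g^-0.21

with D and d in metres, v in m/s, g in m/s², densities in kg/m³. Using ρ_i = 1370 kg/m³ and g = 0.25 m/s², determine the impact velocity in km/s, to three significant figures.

v ≈ 10.0 km/s

Rearranging for v: v = [D / (0.106 · 1370^0.331 · 20300^0.78 · 0.25^-0.21)]^(1/0.42).
D = 170000 m.
1370^0.331 = 10.92
20300^0.78 = 2290
0.25^-0.21 = 1.338
Denominator = 0.106 × 10.92 × 2290 × 1.338 = 3547
D / 3547 = 170000 / 3547 = 47.93
v = 47.93^(1/0.42) = 47.93^2.381 = 10035 m/s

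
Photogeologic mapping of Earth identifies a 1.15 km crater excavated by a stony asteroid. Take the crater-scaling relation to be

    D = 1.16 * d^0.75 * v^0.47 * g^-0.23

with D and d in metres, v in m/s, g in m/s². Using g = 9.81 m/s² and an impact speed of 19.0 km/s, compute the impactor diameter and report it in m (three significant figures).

d ≈ 41.5 m

Rearranging for d: d = [D / (1.16 · 19000^0.47 · 9.81^-0.23)]^(1/0.75).
D = 1150 m.
19000^0.47 = 102.6
9.81^-0.23 = 0.5914
Denominator = 1.16 × 102.6 × 0.5914 = 70.39
D / 70.39 = 1150 / 70.39 = 16.34
d = 16.34^(1/0.75) = 16.34^1.3333 = 41.46 m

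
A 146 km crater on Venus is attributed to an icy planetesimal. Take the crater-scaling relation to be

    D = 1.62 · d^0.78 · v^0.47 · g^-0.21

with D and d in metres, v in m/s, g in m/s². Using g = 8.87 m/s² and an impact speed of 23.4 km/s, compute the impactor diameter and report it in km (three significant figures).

d ≈ 9.44 km

Rearranging for d: d = [D / (1.62 · 23400^0.47 · 8.87^-0.21)]^(1/0.78).
D = 146000 m.
23400^0.47 = 113.1
8.87^-0.21 = 0.6323
Denominator = 1.62 × 113.1 × 0.6323 = 115.9
D / 115.9 = 146000 / 115.9 = 1260
d = 1260^(1/0.78) = 1260^1.2821 = 9440 m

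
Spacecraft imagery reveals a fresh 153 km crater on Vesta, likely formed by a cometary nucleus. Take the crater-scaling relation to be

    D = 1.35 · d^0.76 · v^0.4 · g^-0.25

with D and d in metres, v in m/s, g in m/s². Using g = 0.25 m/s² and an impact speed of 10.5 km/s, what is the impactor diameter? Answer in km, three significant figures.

d ≈ 21.7 km

Rearranging for d: d = [D / (1.35 · 10500^0.4 · 0.25^-0.25)]^(1/0.76).
D = 153000 m.
10500^0.4 = 40.60
0.25^-0.25 = 1.414
Denominator = 1.35 × 40.60 × 1.414 = 77.50
D / 77.50 = 153000 / 77.50 = 1974
d = 1974^(1/0.76) = 1974^1.3158 = 21678 m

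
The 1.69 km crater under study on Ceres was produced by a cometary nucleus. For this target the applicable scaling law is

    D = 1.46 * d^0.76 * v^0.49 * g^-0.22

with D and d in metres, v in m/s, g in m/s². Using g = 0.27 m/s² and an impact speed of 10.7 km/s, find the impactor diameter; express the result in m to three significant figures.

d ≈ 18.6 m

Rearranging for d: d = [D / (1.46 · 10700^0.49 · 0.27^-0.22)]^(1/0.76).
D = 1690 m.
10700^0.49 = 94.28
0.27^-0.22 = 1.334
Denominator = 1.46 × 94.28 × 1.334 = 183.6
D / 183.6 = 1690 / 183.6 = 9.205
d = 9.205^(1/0.76) = 9.205^1.3158 = 18.56 m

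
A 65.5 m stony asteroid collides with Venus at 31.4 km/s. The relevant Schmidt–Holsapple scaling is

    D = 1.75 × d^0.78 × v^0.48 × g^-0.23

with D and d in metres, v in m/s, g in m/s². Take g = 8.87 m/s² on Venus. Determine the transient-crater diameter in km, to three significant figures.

D ≈ 3.98 km

In SI units: v = 31400 m/s.
d^0.78 = 65.5^0.78 = 26.10
v^0.48 = 31400^0.48 = 144.1
g^-0.23 = 8.87^-0.23 = 0.6053
D = 1.75 × 26.10 × 144.1 × 0.6053 = 3984 m
   = 3.984 km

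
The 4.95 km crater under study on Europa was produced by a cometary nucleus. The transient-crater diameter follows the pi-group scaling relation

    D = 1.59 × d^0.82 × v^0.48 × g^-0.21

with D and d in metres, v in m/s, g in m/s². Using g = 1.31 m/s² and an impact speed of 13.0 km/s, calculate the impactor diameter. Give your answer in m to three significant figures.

Rearranging for d: d = [D / (1.59 · 13000^0.48 · 1.31^-0.21)]^(1/0.82).
D = 4950 m.
13000^0.48 = 94.34
1.31^-0.21 = 0.9449
Denominator = 1.59 × 94.34 × 0.9449 = 141.7
D / 141.7 = 4950 / 141.7 = 34.93
d = 34.93^(1/0.82) = 34.93^1.2195 = 76.20 m

d ≈ 76.2 m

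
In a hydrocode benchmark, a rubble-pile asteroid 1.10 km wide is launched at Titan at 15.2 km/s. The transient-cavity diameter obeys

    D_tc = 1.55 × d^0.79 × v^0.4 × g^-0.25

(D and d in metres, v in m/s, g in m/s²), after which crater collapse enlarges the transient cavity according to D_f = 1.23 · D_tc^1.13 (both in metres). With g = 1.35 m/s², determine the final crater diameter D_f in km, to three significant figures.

D_f ≈ 74.7 km

In SI: d = 1100 m, v = 15200 m/s.
d^0.79 = 1100^0.79 = 252.8
v^0.4 = 15200^0.4 = 47.07
g^-0.25 = 1.35^-0.25 = 0.9277
D_tc = 1.55 × 252.8 × 47.07 × 0.9277 = 17110 m
D_f = 1.23 × (17110)^1.13 = 74727 m
     = 74.73 km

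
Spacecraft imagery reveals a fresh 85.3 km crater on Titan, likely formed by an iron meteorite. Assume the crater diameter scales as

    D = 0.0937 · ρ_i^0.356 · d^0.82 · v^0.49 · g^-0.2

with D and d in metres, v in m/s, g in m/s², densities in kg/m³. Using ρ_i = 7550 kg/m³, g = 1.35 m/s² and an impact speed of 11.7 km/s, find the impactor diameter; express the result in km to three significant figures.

d ≈ 1.53 km

Rearranging for d: d = [D / (0.0937 · 7550^0.356 · 11700^0.49 · 1.35^-0.2)]^(1/0.82).
D = 85300 m.
7550^0.356 = 24.02
11700^0.49 = 98.49
1.35^-0.2 = 0.9417
Denominator = 0.0937 × 24.02 × 98.49 × 0.9417 = 208.7
D / 208.7 = 85300 / 208.7 = 408.7
d = 408.7^(1/0.82) = 408.7^1.2195 = 1530 m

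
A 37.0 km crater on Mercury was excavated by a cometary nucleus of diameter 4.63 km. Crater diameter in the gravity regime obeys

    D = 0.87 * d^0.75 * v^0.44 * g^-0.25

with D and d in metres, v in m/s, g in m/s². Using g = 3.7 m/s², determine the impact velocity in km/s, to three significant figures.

v ≈ 39.3 km/s

Rearranging for v: v = [D / (0.87 · 4630^0.75 · 3.7^-0.25)]^(1/0.44).
D = 37000 m.
4630^0.75 = 561.3
3.7^-0.25 = 0.7210
Denominator = 0.87 × 561.3 × 0.7210 = 352.1
D / 352.1 = 37000 / 352.1 = 105.1
v = 105.1^(1/0.44) = 105.1^2.2727 = 39309 m/s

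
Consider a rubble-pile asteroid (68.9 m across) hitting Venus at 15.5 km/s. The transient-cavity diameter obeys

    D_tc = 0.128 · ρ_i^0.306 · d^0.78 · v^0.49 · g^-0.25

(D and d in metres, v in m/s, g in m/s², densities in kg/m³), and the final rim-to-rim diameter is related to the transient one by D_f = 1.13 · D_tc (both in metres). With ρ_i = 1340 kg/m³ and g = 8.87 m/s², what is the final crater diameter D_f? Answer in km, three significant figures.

v = 15500 m/s.
ρ_i^0.306 = 1340^0.306 = 9.055
d^0.78 = 68.9^0.78 = 27.15
v^0.49 = 15500^0.49 = 113.0
g^-0.25 = 8.87^-0.25 = 0.5795
D_tc = 0.128 × 9.055 × 27.15 × 113.0 × 0.5795 = 2061 m
D_f = 1.13 × 2061 = 2329 m
     = 2.329 km

D_f ≈ 2.33 km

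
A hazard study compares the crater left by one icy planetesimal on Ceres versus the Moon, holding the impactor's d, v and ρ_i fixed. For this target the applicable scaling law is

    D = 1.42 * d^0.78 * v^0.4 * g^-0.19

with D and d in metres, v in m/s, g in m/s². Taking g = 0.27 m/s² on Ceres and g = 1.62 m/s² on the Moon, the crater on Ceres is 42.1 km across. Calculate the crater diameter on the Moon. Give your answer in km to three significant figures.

D ≈ 30.0 km

All impactor-dependent factors cancel in the ratio, leaving D_Moon/D_Ceres = (g_Moon/g_Ceres)^-0.19.
(1.62/0.27)^-0.19 = 6.000^-0.19 = 0.7115
D_Moon = 0.7115 × 42.1 km = 30.0 km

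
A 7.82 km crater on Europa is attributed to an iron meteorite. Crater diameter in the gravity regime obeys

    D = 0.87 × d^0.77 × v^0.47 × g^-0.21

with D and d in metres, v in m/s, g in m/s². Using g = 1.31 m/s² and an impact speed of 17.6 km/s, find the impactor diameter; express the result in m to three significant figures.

Rearranging for d: d = [D / (0.87 · 17600^0.47 · 1.31^-0.21)]^(1/0.77).
D = 7820 m.
17600^0.47 = 98.94
1.31^-0.21 = 0.9449
Denominator = 0.87 × 98.94 × 0.9449 = 81.33
D / 81.33 = 7820 / 81.33 = 96.15
d = 96.15^(1/0.77) = 96.15^1.2987 = 376.1 m

d ≈ 376 m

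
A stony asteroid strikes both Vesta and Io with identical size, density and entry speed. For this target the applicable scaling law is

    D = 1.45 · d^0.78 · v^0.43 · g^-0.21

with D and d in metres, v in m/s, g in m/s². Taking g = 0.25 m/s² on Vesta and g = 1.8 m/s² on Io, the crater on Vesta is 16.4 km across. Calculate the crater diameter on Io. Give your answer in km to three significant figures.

D ≈ 10.8 km

All impactor-dependent factors cancel in the ratio, leaving D_Io/D_Vesta = (g_Io/g_Vesta)^-0.21.
(1.8/0.25)^-0.21 = 7.200^-0.21 = 0.6606
D_Io = 0.6606 × 16.4 km = 10.8 km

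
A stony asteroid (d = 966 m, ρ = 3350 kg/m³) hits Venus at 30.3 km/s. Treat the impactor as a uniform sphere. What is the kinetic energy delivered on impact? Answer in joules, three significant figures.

v = 30300 m/s.
Mass m = (π/6) ρ d³ = (π/6) × 3350 × (966)³ = 1.581 × 10^12 kg
E = ½ m v² = 0.5 × 1.581 × 10^12 × (30300)² = 7.258 × 10^20 J

E ≈ 7.26 × 10^20 J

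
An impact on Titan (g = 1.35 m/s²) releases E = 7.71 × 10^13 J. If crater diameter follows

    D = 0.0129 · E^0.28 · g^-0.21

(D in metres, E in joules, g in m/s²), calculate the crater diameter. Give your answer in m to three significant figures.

E^0.28 = (7.71 × 10^13)^0.28 = 7.733 × 10^3
g^-0.21 = 1.35^-0.21 = 0.9389
D = 0.0129 × 7.733 × 10^3 × 0.9389 = 93.66 m

D ≈ 93.7 m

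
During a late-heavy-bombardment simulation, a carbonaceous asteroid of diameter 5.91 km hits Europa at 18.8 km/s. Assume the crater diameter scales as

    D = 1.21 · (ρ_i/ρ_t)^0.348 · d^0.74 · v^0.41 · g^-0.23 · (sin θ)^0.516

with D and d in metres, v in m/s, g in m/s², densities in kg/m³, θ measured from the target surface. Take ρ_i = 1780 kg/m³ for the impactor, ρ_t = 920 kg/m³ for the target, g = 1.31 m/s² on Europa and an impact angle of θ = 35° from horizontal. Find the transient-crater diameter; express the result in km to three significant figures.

D ≈ 37.5 km

In SI units: d = 5910 m, v = 18800 m/s.
(ρ_i/ρ_t)^0.348 = (1780/920)^0.348 = 1.258
d^0.74 = 5910^0.74 = 618.0
v^0.41 = 18800^0.41 = 56.55
g^-0.23 = 1.31^-0.23 = 0.9398
(sin 35°)^0.516 = 0.5736^0.516 = 0.7507
D = 1.21 × 1.258 × 618.0 × 56.55 × 0.9398 × 0.7507 = 37531 m
   = 37.53 km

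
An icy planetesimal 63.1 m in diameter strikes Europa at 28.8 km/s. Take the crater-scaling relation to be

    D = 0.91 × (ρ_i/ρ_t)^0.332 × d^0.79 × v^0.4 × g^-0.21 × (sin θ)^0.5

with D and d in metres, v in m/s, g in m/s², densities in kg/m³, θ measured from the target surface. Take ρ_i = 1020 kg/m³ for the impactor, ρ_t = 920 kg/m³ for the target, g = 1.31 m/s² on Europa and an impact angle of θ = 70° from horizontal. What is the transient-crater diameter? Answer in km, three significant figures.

D ≈ 1.39 km

In SI units: v = 28800 m/s.
(ρ_i/ρ_t)^0.332 = (1020/920)^0.332 = 1.035
d^0.79 = 63.1^0.79 = 26.43
v^0.4 = 28800^0.4 = 60.78
g^-0.21 = 1.31^-0.21 = 0.9449
(sin 70°)^0.5 = 0.9397^0.5 = 0.9694
D = 0.91 × 1.035 × 26.43 × 60.78 × 0.9449 × 0.9694 = 1386 m
   = 1.386 km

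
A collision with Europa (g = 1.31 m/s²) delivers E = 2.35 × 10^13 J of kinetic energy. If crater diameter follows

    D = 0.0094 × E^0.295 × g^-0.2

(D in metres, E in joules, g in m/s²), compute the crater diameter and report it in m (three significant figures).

D ≈ 78.4 m

E^0.295 = (2.35 × 10^13)^0.295 = 8.800 × 10^3
g^-0.2 = 1.31^-0.2 = 0.9474
D = 0.0094 × 8.800 × 10^3 × 0.9474 = 78.37 m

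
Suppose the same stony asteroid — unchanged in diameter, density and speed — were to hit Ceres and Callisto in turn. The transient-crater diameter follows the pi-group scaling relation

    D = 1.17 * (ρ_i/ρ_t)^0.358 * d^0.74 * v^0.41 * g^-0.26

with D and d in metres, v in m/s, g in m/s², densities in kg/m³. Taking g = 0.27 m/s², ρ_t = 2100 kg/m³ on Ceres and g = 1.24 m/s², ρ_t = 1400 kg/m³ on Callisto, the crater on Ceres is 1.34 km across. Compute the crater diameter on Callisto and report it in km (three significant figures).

D ≈ 1.04 km

The impactor-only factors (d, v, ρ_i) cancel in the ratio, leaving D_Callisto/D_Ceres = (g_Callisto/g_Ceres)^-0.26 · (ρ_t,Ceres/ρ_t,Callisto)^0.358.
(1.24/0.27)^-0.26 = 4.593^-0.26 = 0.6728
(2100/1400)^0.358 = 1.500^0.358 = 1.156
Ratio = 0.6728 × 1.156 = 0.7778
D_Callisto = 0.7778 × 1.34 km = 1.04 km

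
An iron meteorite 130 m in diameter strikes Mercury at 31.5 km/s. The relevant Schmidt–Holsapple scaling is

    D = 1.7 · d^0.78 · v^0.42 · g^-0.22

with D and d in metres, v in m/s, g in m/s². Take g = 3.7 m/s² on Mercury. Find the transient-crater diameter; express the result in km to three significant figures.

In SI units: v = 31500 m/s.
d^0.78 = 130^0.78 = 44.55
v^0.42 = 31500^0.42 = 77.50
g^-0.22 = 3.7^-0.22 = 0.7499
D = 1.7 × 44.55 × 77.50 × 0.7499 = 4402 m
   = 4.402 km

D ≈ 4.40 km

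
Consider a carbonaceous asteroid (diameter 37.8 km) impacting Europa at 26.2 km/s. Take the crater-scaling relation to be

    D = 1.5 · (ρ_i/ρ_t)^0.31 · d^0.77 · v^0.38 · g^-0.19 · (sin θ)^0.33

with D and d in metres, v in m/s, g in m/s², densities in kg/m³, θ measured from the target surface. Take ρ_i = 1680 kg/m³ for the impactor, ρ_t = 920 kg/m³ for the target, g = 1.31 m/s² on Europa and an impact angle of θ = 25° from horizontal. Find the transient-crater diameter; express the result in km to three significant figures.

In SI units: d = 37800 m, v = 26200 m/s.
(ρ_i/ρ_t)^0.31 = (1680/920)^0.31 = 1.205
d^0.77 = 37800^0.77 = 3347
v^0.38 = 26200^0.38 = 47.75
g^-0.19 = 1.31^-0.19 = 0.9500
(sin 25°)^0.33 = 0.4226^0.33 = 0.7526
D = 1.5 × 1.205 × 3347 × 47.75 × 0.9500 × 0.7526 = 2.065 × 10^5 m
   = 206.5 km

D ≈ 207 km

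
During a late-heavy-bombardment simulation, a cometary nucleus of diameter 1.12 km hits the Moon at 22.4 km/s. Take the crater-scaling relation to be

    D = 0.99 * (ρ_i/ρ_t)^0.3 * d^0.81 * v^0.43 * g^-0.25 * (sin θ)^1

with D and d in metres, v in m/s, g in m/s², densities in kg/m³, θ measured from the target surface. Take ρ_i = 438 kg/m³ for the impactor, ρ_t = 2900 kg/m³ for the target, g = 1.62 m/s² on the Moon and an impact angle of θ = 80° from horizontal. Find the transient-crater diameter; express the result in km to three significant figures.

In SI units: d = 1120 m, v = 22400 m/s.
(ρ_i/ρ_t)^0.3 = (438/2900)^0.3 = 0.5672
d^0.81 = 1120^0.81 = 295.0
v^0.43 = 22400^0.43 = 74.23
g^-0.25 = 1.62^-0.25 = 0.8864
(sin 80°)^1 = 0.9848^1 = 0.9848
D = 0.99 × 0.5672 × 295.0 × 74.23 × 0.8864 × 0.9848 = 10734 m
   = 10.73 km

D ≈ 10.7 km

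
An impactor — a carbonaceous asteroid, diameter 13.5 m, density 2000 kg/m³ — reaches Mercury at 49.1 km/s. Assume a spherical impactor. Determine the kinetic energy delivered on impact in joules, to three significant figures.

v = 49100 m/s.
Mass m = (π/6) ρ d³ = (π/6) × 2000 × (13.5)³ = 2.576 × 10^6 kg
E = ½ m v² = 0.5 × 2.576 × 10^6 × (49100)² = 3.105 × 10^15 J

E ≈ 3.11 × 10^15 J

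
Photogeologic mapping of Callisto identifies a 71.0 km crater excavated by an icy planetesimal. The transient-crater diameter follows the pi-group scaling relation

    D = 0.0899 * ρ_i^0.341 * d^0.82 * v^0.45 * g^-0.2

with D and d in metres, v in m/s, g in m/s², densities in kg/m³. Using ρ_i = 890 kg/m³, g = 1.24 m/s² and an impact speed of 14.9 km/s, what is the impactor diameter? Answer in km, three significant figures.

Rearranging for d: d = [D / (0.0899 · 890^0.341 · 14900^0.45 · 1.24^-0.2)]^(1/0.82).
D = 71000 m.
890^0.341 = 10.13
14900^0.45 = 75.50
1.24^-0.2 = 0.9579
Denominator = 0.0899 × 10.13 × 75.50 × 0.9579 = 65.86
D / 65.86 = 71000 / 65.86 = 1078
d = 1078^(1/0.82) = 1078^1.2195 = 4992 m

d ≈ 4.99 km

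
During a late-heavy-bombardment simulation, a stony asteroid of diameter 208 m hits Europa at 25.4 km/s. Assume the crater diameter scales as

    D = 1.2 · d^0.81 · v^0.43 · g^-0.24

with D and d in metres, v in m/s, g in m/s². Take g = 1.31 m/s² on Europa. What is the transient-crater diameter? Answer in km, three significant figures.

In SI units: v = 25400 m/s.
d^0.81 = 208^0.81 = 75.45
v^0.43 = 25400^0.43 = 78.36
g^-0.24 = 1.31^-0.24 = 0.9372
D = 1.2 × 75.45 × 78.36 × 0.9372 = 6649 m
   = 6.649 km

D ≈ 6.65 km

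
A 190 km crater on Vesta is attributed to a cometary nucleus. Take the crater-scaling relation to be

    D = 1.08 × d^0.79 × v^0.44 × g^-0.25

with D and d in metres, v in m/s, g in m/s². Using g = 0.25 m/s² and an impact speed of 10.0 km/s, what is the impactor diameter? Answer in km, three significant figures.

Rearranging for d: d = [D / (1.08 · 10000^0.44 · 0.25^-0.25)]^(1/0.79).
D = 190000 m.
10000^0.44 = 57.54
0.25^-0.25 = 1.414
Denominator = 1.08 × 57.54 × 1.414 = 87.87
D / 87.87 = 190000 / 87.87 = 2162
d = 2162^(1/0.79) = 2162^1.2658 = 16644 m

d ≈ 16.6 km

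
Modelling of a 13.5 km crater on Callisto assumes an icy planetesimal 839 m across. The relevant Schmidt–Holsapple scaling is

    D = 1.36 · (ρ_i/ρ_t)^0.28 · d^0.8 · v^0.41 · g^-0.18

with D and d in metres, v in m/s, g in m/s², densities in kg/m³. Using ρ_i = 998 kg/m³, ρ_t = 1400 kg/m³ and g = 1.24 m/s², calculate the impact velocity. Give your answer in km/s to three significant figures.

Rearranging for v: v = [D / (1.36 · (998/1400)^0.28 · 839^0.8 · 1.24^-0.18)]^(1/0.41).
D = 13500 m.
(998/1400)^0.28 = 0.9096
839^0.8 = 218.3
1.24^-0.18 = 0.9620
Denominator = 1.36 × 0.9096 × 218.3 × 0.9620 = 259.8
D / 259.8 = 13500 / 259.8 = 51.96
v = 51.96^(1/0.41) = 51.96^2.439 = 15294 m/s

v ≈ 15.3 km/s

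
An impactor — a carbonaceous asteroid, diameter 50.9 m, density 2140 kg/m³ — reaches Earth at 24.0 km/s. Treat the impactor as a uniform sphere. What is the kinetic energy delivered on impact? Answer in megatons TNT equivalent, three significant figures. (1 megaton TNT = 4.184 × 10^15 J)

E ≈ 10.2 Mt TNT

v = 24000 m/s.
Mass m = (π/6) ρ d³ = (π/6) × 2140 × (50.9)³ = 1.478 × 10^8 kg
E = ½ m v² = 0.5 × 1.478 × 10^8 × (24000)² = 4.257 × 10^16 J
   = 4.257 × 10^16 / 4.184×10^15 = 10.17 Mt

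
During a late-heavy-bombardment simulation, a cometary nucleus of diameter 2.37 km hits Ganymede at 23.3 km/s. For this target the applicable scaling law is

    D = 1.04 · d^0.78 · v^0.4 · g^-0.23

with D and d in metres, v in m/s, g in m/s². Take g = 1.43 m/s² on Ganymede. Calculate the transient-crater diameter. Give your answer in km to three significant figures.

D ≈ 22.9 km

In SI units: d = 2370 m, v = 23300 m/s.
d^0.78 = 2370^0.78 = 428.8
v^0.4 = 23300^0.4 = 55.84
g^-0.23 = 1.43^-0.23 = 0.9210
D = 1.04 × 428.8 × 55.84 × 0.9210 = 22935 m
   = 22.93 km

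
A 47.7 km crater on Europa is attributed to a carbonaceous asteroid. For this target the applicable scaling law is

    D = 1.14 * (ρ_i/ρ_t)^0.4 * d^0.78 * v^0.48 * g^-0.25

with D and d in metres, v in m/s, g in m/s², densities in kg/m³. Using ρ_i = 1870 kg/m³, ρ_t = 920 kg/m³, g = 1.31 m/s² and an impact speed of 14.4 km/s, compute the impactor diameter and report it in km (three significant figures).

d ≈ 1.76 km

Rearranging for d: d = [D / (1.14 · (1870/920)^0.4 · 14400^0.48 · 1.31^-0.25)]^(1/0.78).
D = 47700 m.
(1870/920)^0.4 = 1.328
14400^0.48 = 99.09
1.31^-0.25 = 0.9347
Denominator = 1.14 × 1.328 × 99.09 × 0.9347 = 140.2
D / 140.2 = 47700 / 140.2 = 340.2
d = 340.2^(1/0.78) = 340.2^1.2821 = 1762 m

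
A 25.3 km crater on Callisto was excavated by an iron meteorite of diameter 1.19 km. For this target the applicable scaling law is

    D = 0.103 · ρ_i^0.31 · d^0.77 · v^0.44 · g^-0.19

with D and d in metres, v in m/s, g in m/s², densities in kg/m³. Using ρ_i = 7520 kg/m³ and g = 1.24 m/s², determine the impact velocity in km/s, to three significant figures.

v ≈ 15.1 km/s

Rearranging for v: v = [D / (0.103 · 7520^0.31 · 1190^0.77 · 1.24^-0.19)]^(1/0.44).
D = 25300 m.
7520^0.31 = 15.91
1190^0.77 = 233.4
1.24^-0.19 = 0.9600
Denominator = 0.103 × 15.91 × 233.4 × 0.9600 = 367.2
D / 367.2 = 25300 / 367.2 = 68.90
v = 68.90^(1/0.44) = 68.90^2.2727 = 15056 m/s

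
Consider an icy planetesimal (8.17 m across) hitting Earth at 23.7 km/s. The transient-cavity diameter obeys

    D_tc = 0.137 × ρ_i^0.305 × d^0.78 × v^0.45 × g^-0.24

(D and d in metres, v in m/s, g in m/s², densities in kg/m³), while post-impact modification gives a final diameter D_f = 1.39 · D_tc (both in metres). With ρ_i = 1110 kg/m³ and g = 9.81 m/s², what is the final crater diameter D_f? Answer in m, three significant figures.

D_f ≈ 447 m

v = 23700 m/s.
ρ_i^0.305 = 1110^0.305 = 8.488
d^0.78 = 8.17^0.78 = 5.147
v^0.45 = 23700^0.45 = 93.03
g^-0.24 = 9.81^-0.24 = 0.5781
D_tc = 0.137 × 8.488 × 5.147 × 93.03 × 0.5781 = 321.9 m
D_f = 1.39 × 321.9 = 447.4 m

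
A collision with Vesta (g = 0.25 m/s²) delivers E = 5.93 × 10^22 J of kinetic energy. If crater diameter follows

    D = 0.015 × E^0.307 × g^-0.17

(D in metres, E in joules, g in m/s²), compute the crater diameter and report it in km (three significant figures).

D ≈ 186 km

E^0.307 = (5.93 × 10^22)^0.307 = 9.802 × 10^6
g^-0.17 = 0.25^-0.17 = 1.266
D = 0.015 × 9.802 × 10^6 × 1.266 = 1.861 × 10^5 m
   = 186.1 km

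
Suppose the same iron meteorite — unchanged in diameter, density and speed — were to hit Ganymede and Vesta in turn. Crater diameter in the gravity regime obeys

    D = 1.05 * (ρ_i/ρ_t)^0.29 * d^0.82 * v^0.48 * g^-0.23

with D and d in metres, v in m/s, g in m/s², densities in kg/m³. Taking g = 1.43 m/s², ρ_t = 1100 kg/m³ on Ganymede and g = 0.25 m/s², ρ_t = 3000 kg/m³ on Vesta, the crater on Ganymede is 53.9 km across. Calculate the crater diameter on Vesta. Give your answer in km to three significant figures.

The impactor-only factors (d, v, ρ_i) cancel in the ratio, leaving D_Vesta/D_Ganymede = (g_Vesta/g_Ganymede)^-0.23 · (ρ_t,Ganymede/ρ_t,Vesta)^0.29.
(0.25/1.43)^-0.23 = 0.1748^-0.23 = 1.494
(1100/3000)^0.29 = 0.3667^0.29 = 0.7476
Ratio = 1.494 × 0.7476 = 1.117
D_Vesta = 1.117 × 53.9 km = 60.2 km

D ≈ 60.2 km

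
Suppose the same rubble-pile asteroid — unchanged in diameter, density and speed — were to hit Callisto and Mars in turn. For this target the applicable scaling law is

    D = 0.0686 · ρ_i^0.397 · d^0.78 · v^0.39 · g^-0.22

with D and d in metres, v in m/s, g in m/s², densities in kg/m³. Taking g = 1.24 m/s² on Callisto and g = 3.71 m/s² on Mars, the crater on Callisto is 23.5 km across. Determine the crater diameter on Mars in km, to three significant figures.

All impactor-dependent factors cancel in the ratio, leaving D_Mars/D_Callisto = (g_Mars/g_Callisto)^-0.22.
(3.71/1.24)^-0.22 = 2.992^-0.22 = 0.7858
D_Mars = 0.7858 × 23.5 km = 18.5 km

D ≈ 18.5 km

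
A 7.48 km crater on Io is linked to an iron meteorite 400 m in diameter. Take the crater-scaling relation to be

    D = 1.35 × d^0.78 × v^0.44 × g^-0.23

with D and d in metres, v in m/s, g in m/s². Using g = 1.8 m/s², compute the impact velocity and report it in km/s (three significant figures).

v ≈ 10.7 km/s

Rearranging for v: v = [D / (1.35 · 400^0.78 · 1.8^-0.23)]^(1/0.44).
D = 7480 m.
400^0.78 = 107.1
1.8^-0.23 = 0.8735
Denominator = 1.35 × 107.1 × 0.8735 = 126.3
D / 126.3 = 7480 / 126.3 = 59.22
v = 59.22^(1/0.44) = 59.22^2.2727 = 10673 m/s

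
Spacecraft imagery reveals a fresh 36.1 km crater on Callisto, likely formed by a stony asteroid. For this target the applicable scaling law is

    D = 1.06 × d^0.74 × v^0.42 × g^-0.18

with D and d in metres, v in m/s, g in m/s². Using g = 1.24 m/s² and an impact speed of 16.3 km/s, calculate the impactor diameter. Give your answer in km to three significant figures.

Rearranging for d: d = [D / (1.06 · 16300^0.42 · 1.24^-0.18)]^(1/0.74).
D = 36100 m.
16300^0.42 = 58.77
1.24^-0.18 = 0.9620
Denominator = 1.06 × 58.77 × 0.9620 = 59.93
D / 59.93 = 36100 / 59.93 = 602.4
d = 602.4^(1/0.74) = 602.4^1.3514 = 5711 m

d ≈ 5.71 km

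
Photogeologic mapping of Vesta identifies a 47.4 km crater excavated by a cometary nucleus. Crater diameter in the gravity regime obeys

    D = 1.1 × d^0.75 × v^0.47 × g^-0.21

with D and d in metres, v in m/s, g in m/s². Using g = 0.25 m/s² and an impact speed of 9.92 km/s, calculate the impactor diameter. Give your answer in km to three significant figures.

Rearranging for d: d = [D / (1.1 · 9920^0.47 · 0.25^-0.21)]^(1/0.75).
D = 47400 m.
9920^0.47 = 75.57
0.25^-0.21 = 1.338
Denominator = 1.1 × 75.57 × 1.338 = 111.2
D / 111.2 = 47400 / 111.2 = 426.3
d = 426.3^(1/0.75) = 426.3^1.3333 = 3208 m

d ≈ 3.21 km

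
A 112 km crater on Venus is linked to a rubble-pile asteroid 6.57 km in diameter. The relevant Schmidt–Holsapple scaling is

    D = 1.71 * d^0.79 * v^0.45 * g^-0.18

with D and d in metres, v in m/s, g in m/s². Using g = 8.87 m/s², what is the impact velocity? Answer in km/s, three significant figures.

v ≈ 24.0 km/s

Rearranging for v: v = [D / (1.71 · 6570^0.79 · 8.87^-0.18)]^(1/0.45).
D = 112000 m.
6570^0.79 = 1037
8.87^-0.18 = 0.6751
Denominator = 1.71 × 1037 × 0.6751 = 1197
D / 1197 = 112000 / 1197 = 93.57
v = 93.57^(1/0.45) = 93.57^2.2222 = 24003 m/s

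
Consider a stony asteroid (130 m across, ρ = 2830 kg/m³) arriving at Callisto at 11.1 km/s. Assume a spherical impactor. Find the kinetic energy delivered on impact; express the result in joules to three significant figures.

E ≈ 2.01 × 10^17 J

v = 11100 m/s.
Mass m = (π/6) ρ d³ = (π/6) × 2830 × (130)³ = 3.255 × 10^9 kg
E = ½ m v² = 0.5 × 3.255 × 10^9 × (11100)² = 2.005 × 10^17 J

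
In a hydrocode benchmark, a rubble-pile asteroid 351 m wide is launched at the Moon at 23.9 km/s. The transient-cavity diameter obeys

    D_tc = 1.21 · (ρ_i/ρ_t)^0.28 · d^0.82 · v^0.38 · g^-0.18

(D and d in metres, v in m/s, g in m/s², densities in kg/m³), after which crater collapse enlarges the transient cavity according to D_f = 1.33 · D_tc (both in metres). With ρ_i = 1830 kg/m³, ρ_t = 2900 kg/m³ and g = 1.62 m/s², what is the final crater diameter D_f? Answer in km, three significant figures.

v = 23900 m/s.
(ρ_i/ρ_t)^0.28 = (1830/2900)^0.28 = 0.8791
d^0.82 = 351^0.82 = 122.2
v^0.38 = 23900^0.38 = 46.11
g^-0.18 = 1.62^-0.18 = 0.9168
D_tc = 1.21 × 0.8791 × 122.2 × 46.11 × 0.9168 = 5495 m
D_f = 1.33 × 5495 = 7308 m
     = 7.308 km

D_f ≈ 7.31 km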